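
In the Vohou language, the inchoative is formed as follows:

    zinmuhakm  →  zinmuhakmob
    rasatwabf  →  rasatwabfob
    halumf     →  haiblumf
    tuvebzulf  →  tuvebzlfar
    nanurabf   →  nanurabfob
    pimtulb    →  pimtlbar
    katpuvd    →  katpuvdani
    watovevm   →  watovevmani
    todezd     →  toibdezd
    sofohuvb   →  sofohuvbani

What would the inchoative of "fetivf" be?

fetivfani

"fetivf" has second-to-last letter 'v'. The stems whose second-to-last letter is 'v' (sofohuvb → sofohuvbani, katpuvd → katpuvdani, watovevm → watovevmani) add -ani.
The other patterns: stems whose second-to-last letter is 'b' or 'k' add -ob; stems whose second-to-last letter is 'l' delete the last vowel and add -ar; stems whose second-to-last letter is 'm' or 'z' insert -ib- after the first vowel.
So fetivf → fetivfani.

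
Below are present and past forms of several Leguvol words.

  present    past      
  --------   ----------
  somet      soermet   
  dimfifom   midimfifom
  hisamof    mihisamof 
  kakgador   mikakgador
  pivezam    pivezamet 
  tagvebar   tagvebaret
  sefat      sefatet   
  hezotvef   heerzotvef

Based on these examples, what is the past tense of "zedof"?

pivezam and dimfifom both end in -m yet inflect differently (pivezamet, midimfifom), so the final letter is not what conditions the rule; the last vowel is.
"zedof" has last vowel 'o'. The stems whose last vowel is 'o' (dimfifom → midimfifom, hisamof → mihisamof, kakgador → mikakgador) add the prefix mi-.
So zedof → mizedof.

mizedof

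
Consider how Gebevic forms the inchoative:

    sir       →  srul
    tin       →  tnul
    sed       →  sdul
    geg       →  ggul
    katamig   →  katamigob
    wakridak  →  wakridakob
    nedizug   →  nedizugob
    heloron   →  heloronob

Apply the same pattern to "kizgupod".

"kizgupod" has 3 vowels. The stems with 3 vowels (katamig → katamigob, wakridak → wakridakob, nedizug → nedizugob) add -ob.
The other pattern: stems with 1 vowel delete the last vowel and add -ul.
So kizgupod → kizgupodob.

kizgupodob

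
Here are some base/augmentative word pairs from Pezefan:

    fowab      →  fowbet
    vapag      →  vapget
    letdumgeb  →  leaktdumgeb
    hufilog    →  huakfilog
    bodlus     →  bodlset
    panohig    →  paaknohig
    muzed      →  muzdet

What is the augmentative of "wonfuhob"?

woaknfuhob

vapag and hufilog both end in -g yet inflect differently (vapget, huakfilog), so the final letter is not what conditions the rule; the number of vowels is.
"wonfuhob" has 3 vowels. The stems with 3 vowels (hufilog → huakfilog, panohig → paaknohig, letdumgeb → leaktdumgeb) insert -ak- after the first vowel.
The other pattern: stems with 2 vowels delete the last vowel and add -et.
So wonfuhob → woaknfuhob.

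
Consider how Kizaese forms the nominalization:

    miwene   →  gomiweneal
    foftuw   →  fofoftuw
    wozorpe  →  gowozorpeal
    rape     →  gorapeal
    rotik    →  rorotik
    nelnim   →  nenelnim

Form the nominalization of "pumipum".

pupumipum

rape and rotik both begin with r- yet inflect differently (gorapeal, rorotik), so the first letter is not what conditions the rule; whether the stem ends in a vowel or a consonant is.
"pumipum" ends in a consonant. The stems ending in a consonant (nelnim → nenelnim, rotik → rorotik, foftuw → fofoftuw) repeat the first consonant+vowel as a prefix.
So pumipum → pupumipum.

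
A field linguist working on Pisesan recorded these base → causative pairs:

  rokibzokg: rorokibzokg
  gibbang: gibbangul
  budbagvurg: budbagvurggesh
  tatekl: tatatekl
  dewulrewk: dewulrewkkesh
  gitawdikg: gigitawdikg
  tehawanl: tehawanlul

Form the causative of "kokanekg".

gibbang and rokibzokg both end in -g yet inflect differently (gibbangul, rorokibzokg), so the final letter is not what conditions the rule; the second-to-last letter is.
"kokanekg" has second-to-last letter 'k'. The stems whose second-to-last letter is 'k' (rokibzokg → rorokibzokg, tatekl → tatatekl, gitawdikg → gigitawdikg) repeat the first consonant+vowel as a prefix.
The other patterns: stems whose second-to-last letter is 'n' add -ul; stems whose second-to-last letter is 'r' or 'w' double the final consonant and add -esh.
So kokanekg → kokokanekg.

kokokanekg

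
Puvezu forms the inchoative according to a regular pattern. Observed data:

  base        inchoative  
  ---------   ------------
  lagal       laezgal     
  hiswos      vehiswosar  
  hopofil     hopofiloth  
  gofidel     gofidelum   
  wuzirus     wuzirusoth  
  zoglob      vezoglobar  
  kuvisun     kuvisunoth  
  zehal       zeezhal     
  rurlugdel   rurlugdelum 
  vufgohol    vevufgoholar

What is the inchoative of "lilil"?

lililoth

vufgohol and gofidel both end in -l yet inflect differently (vevufgoholar, gofidelum), so the final letter is not what conditions the rule; the last vowel is.
"lilil" has last vowel 'i'. The one such stem in the data (hopofil → hopofiloth) adds -oth, so the same rule applies.
So lilil → lililoth.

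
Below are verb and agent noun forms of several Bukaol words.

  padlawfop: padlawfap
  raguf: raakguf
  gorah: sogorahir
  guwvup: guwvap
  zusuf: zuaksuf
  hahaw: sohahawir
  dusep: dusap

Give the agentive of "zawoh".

sozawohir

"zawoh" ends in -h. The one such stem in the data (gorah → sogorahir) adds so- … -ir around the stem, so the same rule applies.
So zawoh → sozawohir.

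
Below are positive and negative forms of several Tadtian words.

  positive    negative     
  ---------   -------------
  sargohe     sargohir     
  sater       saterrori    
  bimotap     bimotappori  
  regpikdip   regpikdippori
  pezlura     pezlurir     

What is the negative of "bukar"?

bukarrori

sater and sargohe both have last vowel 'e' yet inflect differently (saterrori, sargohir), so the last vowel is not what conditions the rule; whether the stem ends in a vowel or a consonant is.
"bukar" ends in a consonant. The stems ending in a consonant (bimotap → bimotappori, sater → saterrori, regpikdip → regpikdippori) double the final consonant and add -ori.
The other pattern: stems ending in a vowel drop the final letter and add -ir.
So bukar → bukarrori.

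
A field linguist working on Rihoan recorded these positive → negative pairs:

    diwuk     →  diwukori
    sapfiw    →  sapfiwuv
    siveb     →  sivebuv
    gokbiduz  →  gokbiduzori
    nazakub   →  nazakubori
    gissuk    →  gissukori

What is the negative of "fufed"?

fufeduv

"fufed" has last vowel 'e'. The one such stem in the data (siveb → sivebuv) adds -uv, so the same rule applies.
So fufed → fufeduv.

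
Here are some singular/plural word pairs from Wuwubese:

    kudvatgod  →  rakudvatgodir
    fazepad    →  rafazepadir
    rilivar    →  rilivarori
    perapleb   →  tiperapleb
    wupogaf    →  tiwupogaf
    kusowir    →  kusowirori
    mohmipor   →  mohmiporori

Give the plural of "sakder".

sakderori

rilivar and fazepad both have last vowel 'a' yet inflect differently (rilivarori, rafazepadir), so the last vowel is not what conditions the rule; the final letter is.
"sakder" ends in -r. The stems ending in -r (rilivar → rilivarori, mohmipor → mohmiporori, kusowir → kusowirori) add -ori.
The other patterns: stems ending in -d add ra- … -ir around the stem; stems ending in -b or -f add the prefix ti-.
So sakder → sakderori.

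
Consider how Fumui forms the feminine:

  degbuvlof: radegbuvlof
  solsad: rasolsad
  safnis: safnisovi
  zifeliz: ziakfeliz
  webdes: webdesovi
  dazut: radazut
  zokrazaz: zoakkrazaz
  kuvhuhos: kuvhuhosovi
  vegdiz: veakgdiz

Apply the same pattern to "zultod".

"zultod" ends in -d. The one such stem in the data (solsad → rasolsad) adds the prefix ra-, so the same rule applies.
The other patterns: stems ending in -z insert -ak- after the first vowel; stems ending in -s add -ovi.
So zultod → razultod.

razultod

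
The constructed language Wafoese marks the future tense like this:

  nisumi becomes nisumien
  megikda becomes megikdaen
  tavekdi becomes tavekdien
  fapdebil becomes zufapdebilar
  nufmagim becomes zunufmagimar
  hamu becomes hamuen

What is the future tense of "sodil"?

nisumi and fapdebil both have last vowel 'i' yet inflect differently (nisumien, zufapdebilar), so the last vowel is not what conditions the rule; whether the stem ends in a vowel or a consonant is.
"sodil" ends in a consonant. The stems ending in a consonant (fapdebil → zufapdebilar, nufmagim → zunufmagimar) add zu- … -ar around the stem.
So sodil → zusodilar.

zusodilar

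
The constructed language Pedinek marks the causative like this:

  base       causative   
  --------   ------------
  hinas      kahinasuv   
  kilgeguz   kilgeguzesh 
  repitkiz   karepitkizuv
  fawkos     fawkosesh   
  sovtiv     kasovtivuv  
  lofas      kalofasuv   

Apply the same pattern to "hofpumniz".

kahofpumnizuv

fawkos and lofas both end in -s yet inflect differently (fawkosesh, kalofasuv), so the final letter is not what conditions the rule; the last vowel is.
"hofpumniz" has last vowel 'i'. The stems whose last vowel is 'i' (sovtiv → kasovtivuv, repitkiz → karepitkizuv) add ka- … -uv around the stem.
So hofpumniz → kahofpumnizuv.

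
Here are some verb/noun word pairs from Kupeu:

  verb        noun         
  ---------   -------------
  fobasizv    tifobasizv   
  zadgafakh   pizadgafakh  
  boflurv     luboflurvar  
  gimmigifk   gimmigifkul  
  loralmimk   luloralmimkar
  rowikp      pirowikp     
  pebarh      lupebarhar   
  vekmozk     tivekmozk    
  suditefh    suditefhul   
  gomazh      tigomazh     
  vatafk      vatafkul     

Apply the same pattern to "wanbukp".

piwanbukp

gomazh and suditefh both end in -h yet inflect differently (tigomazh, suditefhul), so the final letter is not what conditions the rule; the second-to-last letter is.
"wanbukp" has second-to-last letter 'k'. The stems whose second-to-last letter is 'k' (rowikp → pirowikp, zadgafakh → pizadgafakh) add the prefix pi-.
So wanbukp → piwanbukp.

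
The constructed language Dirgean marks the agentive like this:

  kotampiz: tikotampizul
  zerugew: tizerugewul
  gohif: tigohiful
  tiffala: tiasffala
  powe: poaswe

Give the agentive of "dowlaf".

zerugew and powe both have last vowel 'e' yet inflect differently (tizerugewul, poaswe), so the last vowel is not what conditions the rule; whether the stem ends in a vowel or a consonant is.
"dowlaf" ends in a consonant. The stems ending in a consonant (gohif → tigohiful, kotampiz → tikotampizul, zerugew → tizerugewul) add ti- … -ul around the stem.
So dowlaf → tidowlaful.

tidowlaful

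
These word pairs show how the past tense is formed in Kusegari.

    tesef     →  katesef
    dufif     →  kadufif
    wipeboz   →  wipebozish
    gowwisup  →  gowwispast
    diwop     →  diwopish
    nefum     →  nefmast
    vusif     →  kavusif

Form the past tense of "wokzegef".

kawokzegef

"wokzegef" has last vowel 'e'. The one such stem in the data (tesef → katesef) adds the prefix ka-, so the same rule applies.
The other patterns: stems whose last vowel is 'o' add -ish; stems whose last vowel is 'u' delete the last vowel and add -ast.
So wokzegef → kawokzegef.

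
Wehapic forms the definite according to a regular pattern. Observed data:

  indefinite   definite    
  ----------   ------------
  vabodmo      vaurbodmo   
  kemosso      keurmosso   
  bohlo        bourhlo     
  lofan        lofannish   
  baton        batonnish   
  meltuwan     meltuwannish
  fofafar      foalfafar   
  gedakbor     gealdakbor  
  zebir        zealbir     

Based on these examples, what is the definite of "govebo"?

vabodmo and baton both have last vowel 'o' yet inflect differently (vaurbodmo, batonnish), so the last vowel is not what conditions the rule; the final letter is.
"govebo" ends in -o. The stems ending in -o (vabodmo → vaurbodmo, kemosso → keurmosso, bohlo → bourhlo) insert -ur- after the first vowel.
So govebo → gourvebo.

gourvebo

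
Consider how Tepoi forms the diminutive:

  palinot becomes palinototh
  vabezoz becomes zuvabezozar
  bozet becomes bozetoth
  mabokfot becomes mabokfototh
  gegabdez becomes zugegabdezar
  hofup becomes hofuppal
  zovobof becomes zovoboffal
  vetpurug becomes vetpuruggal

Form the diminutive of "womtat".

vabezoz and mabokfot both have last vowel 'o' yet inflect differently (zuvabezozar, mabokfototh), so the last vowel is not what conditions the rule; the final letter is.
"womtat" ends in -t. The stems ending in -t (mabokfot → mabokfototh, palinot → palinototh, bozet → bozetoth) add -oth.
So womtat → womtatoth.

womtatoth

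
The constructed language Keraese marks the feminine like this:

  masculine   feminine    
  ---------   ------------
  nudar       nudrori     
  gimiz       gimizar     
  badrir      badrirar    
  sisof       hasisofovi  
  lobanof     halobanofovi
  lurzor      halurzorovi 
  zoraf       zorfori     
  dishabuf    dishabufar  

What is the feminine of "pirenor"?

hapirenorovi

nudar and lurzor both end in -r yet inflect differently (nudrori, halurzorovi), so the final letter is not what conditions the rule; the last vowel is.
"pirenor" has last vowel 'o'. The stems whose last vowel is 'o' (lurzor → halurzorovi, sisof → hasisofovi, lobanof → halobanofovi) add ha- … -ovi around the stem.
The other patterns: stems whose last vowel is 'a' delete the last vowel and add -ori; stems whose last vowel is 'i' or 'u' add -ar.
So pirenor → hapirenorovi.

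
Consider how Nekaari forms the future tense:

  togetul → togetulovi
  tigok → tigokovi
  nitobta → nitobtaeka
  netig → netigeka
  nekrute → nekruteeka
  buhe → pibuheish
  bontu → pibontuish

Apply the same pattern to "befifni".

pibefifniish

nekrute and buhe both end in -e yet inflect differently (nekruteeka, pibuheish), so the final letter is not what conditions the rule; the first letter is.
"befifni" begins with b-. The stems beginning with b- (buhe → pibuheish, bontu → pibontuish) add pi- … -ish around the stem.
So befifni → pibefifniish.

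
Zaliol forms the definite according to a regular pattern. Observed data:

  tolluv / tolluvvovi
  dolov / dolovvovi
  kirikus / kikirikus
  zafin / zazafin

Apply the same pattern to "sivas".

tolluv and kirikus both have last vowel 'u' yet inflect differently (tolluvvovi, kikirikus), so the last vowel is not what conditions the rule; the final letter is.
"sivas" ends in -s. The one such stem in the data (kirikus → kikirikus) repeats the first consonant+vowel as a prefix (as does zafin), so the same rule applies.
So sivas → sisivas.

sisivas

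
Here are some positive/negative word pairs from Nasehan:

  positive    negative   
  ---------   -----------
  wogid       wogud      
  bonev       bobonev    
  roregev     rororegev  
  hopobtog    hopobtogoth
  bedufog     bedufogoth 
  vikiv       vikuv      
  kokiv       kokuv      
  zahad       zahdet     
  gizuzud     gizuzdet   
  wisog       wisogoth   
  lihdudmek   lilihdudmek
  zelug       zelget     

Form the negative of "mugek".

mumugek

wogid and zahad both end in -d yet inflect differently (wogud, zahdet), so the final letter is not what conditions the rule; the last vowel is.
"mugek" has last vowel 'e'. The stems whose last vowel is 'e' (roregev → rororegev, lihdudmek → lilihdudmek, bonev → bobonev) repeat the first consonant+vowel as a prefix.
So mugek → mumugek.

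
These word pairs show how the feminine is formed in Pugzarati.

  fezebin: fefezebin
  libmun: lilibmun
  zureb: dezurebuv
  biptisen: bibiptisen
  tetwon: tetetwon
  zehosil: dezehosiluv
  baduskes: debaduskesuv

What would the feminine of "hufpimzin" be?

biptisen and baduskes both have last vowel 'e' yet inflect differently (bibiptisen, debaduskesuv), so the last vowel is not what conditions the rule; the final letter is.
"hufpimzin" ends in -n. The stems ending in -n (libmun → lilibmun, biptisen → bibiptisen, tetwon → tetetwon) repeat the first consonant+vowel as a prefix.
So hufpimzin → huhufpimzin.

huhufpimzin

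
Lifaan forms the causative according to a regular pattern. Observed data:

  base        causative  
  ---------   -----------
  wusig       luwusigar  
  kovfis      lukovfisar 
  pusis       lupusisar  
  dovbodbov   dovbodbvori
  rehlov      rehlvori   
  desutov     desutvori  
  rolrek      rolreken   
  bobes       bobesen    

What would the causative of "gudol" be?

gudlori

kovfis and bobes both end in -s yet inflect differently (lukovfisar, bobesen), so the final letter is not what conditions the rule; the last vowel is.
"gudol" has last vowel 'o'. The stems whose last vowel is 'o' (dovbodbov → dovbodbvori, rehlov → rehlvori, desutov → desutvori) delete the last vowel and add -ori.
The other patterns: stems whose last vowel is 'i' add lu- … -ar around the stem; stems whose last vowel is 'e' add -en.
So gudol → gudlori.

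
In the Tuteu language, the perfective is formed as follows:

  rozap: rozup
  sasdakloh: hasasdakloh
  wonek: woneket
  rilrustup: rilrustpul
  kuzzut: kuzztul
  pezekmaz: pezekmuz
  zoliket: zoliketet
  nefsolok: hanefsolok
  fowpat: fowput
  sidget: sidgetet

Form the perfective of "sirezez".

nefsolok and wonek both end in -k yet inflect differently (hanefsolok, woneket), so the final letter is not what conditions the rule; the last vowel is.
"sirezez" has last vowel 'e'. The stems whose last vowel is 'e' (wonek → woneket, sidget → sidgetet, zoliket → zoliketet) add -et.
So sirezez → sirezezet.

sirezezet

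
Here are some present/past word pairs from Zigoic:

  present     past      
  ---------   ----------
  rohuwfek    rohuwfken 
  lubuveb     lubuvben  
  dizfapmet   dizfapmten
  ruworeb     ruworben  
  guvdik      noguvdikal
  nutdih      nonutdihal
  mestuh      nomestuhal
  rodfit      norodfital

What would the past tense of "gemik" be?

rohuwfek and guvdik both end in -k yet inflect differently (rohuwfken, noguvdikal), so the final letter is not what conditions the rule; the last vowel is.
"gemik" has last vowel 'i'. The stems whose last vowel is 'i' (guvdik → noguvdikal, nutdih → nonutdihal, rodfit → norodfital) add no- … -al around the stem.
So gemik → nogemikal.

nogemikal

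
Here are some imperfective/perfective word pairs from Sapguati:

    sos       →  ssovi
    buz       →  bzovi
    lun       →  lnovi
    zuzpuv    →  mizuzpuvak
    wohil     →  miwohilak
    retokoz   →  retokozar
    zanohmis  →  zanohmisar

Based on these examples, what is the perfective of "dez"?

buz and retokoz both end in -z yet inflect differently (bzovi, retokozar), so the final letter is not what conditions the rule; the number of vowels is.
"dez" has 1 vowel. The stems with 1 vowel (sos → ssovi, buz → bzovi, lun → lnovi) delete the last vowel and add -ovi.
So dez → dzovi.

dzovi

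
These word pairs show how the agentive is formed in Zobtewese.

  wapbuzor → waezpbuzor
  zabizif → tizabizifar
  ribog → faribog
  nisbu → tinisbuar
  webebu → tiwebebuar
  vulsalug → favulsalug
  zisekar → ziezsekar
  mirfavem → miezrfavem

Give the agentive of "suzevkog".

fasuzevkog

nisbu and vulsalug both have last vowel 'u' yet inflect differently (tinisbuar, favulsalug), so the last vowel is not what conditions the rule; the final letter is.
"suzevkog" ends in -g. The stems ending in -g (ribog → faribog, vulsalug → favulsalug) add the prefix fa-.
The other patterns: stems ending in -f or -u add ti- … -ar around the stem; stems ending in -m or -r insert -ez- after the first vowel.
So suzevkog → fasuzevkog.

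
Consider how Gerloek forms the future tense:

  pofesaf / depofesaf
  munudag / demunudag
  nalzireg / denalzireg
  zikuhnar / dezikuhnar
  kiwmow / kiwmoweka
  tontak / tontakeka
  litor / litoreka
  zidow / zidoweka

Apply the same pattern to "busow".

busoweka

"busow" has 2 vowels. The stems with 2 vowels (kiwmow → kiwmoweka, tontak → tontakeka, litor → litoreka) add -eka.
So busow → busoweka.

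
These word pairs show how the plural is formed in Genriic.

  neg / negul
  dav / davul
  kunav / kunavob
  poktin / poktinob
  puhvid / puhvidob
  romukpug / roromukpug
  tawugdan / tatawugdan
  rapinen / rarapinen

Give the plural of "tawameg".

tatawameg

dav and kunav both end in -v yet inflect differently (davul, kunavob), so the final letter is not what conditions the rule; the number of vowels is.
"tawameg" has 3 vowels. The stems with 3 vowels (romukpug → roromukpug, tawugdan → tatawugdan, rapinen → rarapinen) repeat the first consonant+vowel as a prefix.
So tawameg → tatawameg.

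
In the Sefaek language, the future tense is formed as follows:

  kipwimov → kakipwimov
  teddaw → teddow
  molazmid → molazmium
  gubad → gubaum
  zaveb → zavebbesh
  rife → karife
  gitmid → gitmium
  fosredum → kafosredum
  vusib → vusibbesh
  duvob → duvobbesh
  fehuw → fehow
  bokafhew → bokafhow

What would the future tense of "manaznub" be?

vusib and molazmid both have last vowel 'i' yet inflect differently (vusibbesh, molazmium), so the last vowel is not what conditions the rule; the final letter is.
"manaznub" ends in -b. The stems ending in -b (duvob → duvobbesh, zaveb → zavebbesh, vusib → vusibbesh) double the final consonant and add -esh.
The other patterns: stems ending in -d drop the final letter and add -um; stems ending in -w change the last vowel to 'o'; stems ending in -e, -m or -v add the prefix ka-.
So manaznub → manaznubbesh.

manaznubbesh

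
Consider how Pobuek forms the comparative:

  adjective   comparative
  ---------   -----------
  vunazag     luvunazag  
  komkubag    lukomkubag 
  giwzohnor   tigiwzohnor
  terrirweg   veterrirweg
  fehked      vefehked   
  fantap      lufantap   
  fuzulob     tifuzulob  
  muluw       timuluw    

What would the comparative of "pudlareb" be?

vepudlareb

vunazag and terrirweg both end in -g yet inflect differently (luvunazag, veterrirweg), so the final letter is not what conditions the rule; the last vowel is.
"pudlareb" has last vowel 'e'. The stems whose last vowel is 'e' (terrirweg → veterrirweg, fehked → vefehked) add the prefix ve-.
So pudlareb → vepudlareb.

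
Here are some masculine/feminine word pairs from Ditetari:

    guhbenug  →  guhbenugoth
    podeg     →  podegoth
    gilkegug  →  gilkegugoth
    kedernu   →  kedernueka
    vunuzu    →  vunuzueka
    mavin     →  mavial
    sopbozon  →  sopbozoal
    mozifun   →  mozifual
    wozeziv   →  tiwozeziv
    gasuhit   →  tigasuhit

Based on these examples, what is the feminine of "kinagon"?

guhbenug and kedernu both have last vowel 'u' yet inflect differently (guhbenugoth, kedernueka), so the last vowel is not what conditions the rule; the final letter is.
"kinagon" ends in -n. The stems ending in -n (mavin → mavial, sopbozon → sopbozoal, mozifun → mozifual) drop the final letter and add -al.
The other patterns: stems ending in -g add -oth; stems ending in -u add -eka; stems ending in -t or -v add the prefix ti-.
So kinagon → kinagoal.

kinagoal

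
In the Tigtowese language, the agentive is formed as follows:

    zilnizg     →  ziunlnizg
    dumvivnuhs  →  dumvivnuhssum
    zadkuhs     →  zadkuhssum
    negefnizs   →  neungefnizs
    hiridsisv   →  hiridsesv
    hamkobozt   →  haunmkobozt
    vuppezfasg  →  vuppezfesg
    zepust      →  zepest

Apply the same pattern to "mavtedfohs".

vuppezfasg and zilnizg both end in -g yet inflect differently (vuppezfesg, ziunlnizg), so the final letter is not what conditions the rule; the second-to-last letter is.
"mavtedfohs" has second-to-last letter 'h'. The stems whose second-to-last letter is 'h' (dumvivnuhs → dumvivnuhssum, zadkuhs → zadkuhssum) double the final consonant and add -um.
So mavtedfohs → mavtedfohssum.

mavtedfohssum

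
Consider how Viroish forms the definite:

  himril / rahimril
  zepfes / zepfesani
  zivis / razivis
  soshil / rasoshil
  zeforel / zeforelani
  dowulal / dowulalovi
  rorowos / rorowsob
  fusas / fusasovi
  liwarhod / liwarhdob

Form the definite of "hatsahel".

zeforel and soshil both end in -l yet inflect differently (zeforelani, rasoshil), so the final letter is not what conditions the rule; the last vowel is.
"hatsahel" has last vowel 'e'. The stems whose last vowel is 'e' (zepfes → zepfesani, zeforel → zeforelani) add -ani.
The other patterns: stems whose last vowel is 'i' add the prefix ra-; stems whose last vowel is 'o' delete the last vowel and add -ob; stems whose last vowel is 'a' add -ovi.
So hatsahel → hatsahelani.

hatsahelani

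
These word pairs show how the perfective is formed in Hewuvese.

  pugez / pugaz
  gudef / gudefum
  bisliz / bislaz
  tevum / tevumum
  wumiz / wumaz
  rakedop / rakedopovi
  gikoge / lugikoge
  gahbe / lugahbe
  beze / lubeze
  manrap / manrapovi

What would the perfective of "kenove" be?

lukenove

pugez and gikoge both have last vowel 'e' yet inflect differently (pugaz, lugikoge), so the last vowel is not what conditions the rule; the final letter is.
"kenove" ends in -e. The stems ending in -e (gikoge → lugikoge, gahbe → lugahbe, beze → lubeze) add the prefix lu-.
So kenove → lukenove.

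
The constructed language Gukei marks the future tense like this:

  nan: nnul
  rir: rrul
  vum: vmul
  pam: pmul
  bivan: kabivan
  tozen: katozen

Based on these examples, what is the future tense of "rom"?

rmul

nan and bivan both end in -n yet inflect differently (nnul, kabivan), so the final letter is not what conditions the rule; the number of vowels is.
"rom" has 1 vowel. The stems with 1 vowel (vum → vmul, rir → rrul, pam → pmul) delete the last vowel and add -ul.
The other pattern: stems with 2 vowels add the prefix ka-.
So rom → rmul.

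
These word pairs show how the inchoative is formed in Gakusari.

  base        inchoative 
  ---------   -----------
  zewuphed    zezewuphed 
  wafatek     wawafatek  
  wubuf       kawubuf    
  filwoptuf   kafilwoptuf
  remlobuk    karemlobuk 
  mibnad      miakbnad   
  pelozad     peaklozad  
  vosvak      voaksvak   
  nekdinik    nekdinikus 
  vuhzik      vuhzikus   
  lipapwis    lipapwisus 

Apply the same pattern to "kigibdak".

"kigibdak" has last vowel 'a'. The stems whose last vowel is 'a' (mibnad → miakbnad, pelozad → peaklozad, vosvak → voaksvak) insert -ak- after the first vowel.
So kigibdak → kiakgibdak.

kiakgibdak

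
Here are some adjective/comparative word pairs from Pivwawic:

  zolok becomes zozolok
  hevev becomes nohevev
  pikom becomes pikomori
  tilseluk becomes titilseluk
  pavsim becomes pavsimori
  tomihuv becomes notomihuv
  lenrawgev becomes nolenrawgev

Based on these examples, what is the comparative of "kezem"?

tilseluk and tomihuv both have last vowel 'u' yet inflect differently (titilseluk, notomihuv), so the last vowel is not what conditions the rule; the final letter is.
"kezem" ends in -m. The stems ending in -m (pikom → pikomori, pavsim → pavsimori) add -ori.
The other patterns: stems ending in -k repeat the first consonant+vowel as a prefix; stems ending in -v add the prefix no-.
So kezem → kezemori.

kezemori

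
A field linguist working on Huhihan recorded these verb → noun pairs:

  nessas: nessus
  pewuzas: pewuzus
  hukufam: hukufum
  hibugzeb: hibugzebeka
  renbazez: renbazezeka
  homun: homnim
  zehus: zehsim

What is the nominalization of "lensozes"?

lensozeseka

nessas and zehus both end in -s yet inflect differently (nessus, zehsim), so the final letter is not what conditions the rule; the last vowel is.
"lensozes" has last vowel 'e'. The stems whose last vowel is 'e' (hibugzeb → hibugzebeka, renbazez → renbazezeka) add -eka.
The other patterns: stems whose last vowel is 'a' change the last vowel to 'u'; stems whose last vowel is 'u' delete the last vowel and add -im.
So lensozes → lensozeseka.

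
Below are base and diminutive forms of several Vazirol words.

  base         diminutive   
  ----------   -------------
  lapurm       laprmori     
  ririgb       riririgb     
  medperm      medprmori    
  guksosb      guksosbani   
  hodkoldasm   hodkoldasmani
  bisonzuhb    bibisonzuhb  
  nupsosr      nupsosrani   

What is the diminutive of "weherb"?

ririgb and guksosb both end in -b yet inflect differently (riririgb, guksosbani), so the final letter is not what conditions the rule; the second-to-last letter is.
"weherb" has second-to-last letter 'r'. The stems whose second-to-last letter is 'r' (medperm → medprmori, lapurm → laprmori) delete the last vowel and add -ori.
The other patterns: stems whose second-to-last letter is 'g' or 'h' repeat the first consonant+vowel as a prefix; stems whose second-to-last letter is 's' add -ani.
So weherb → wehrbori.

wehrbori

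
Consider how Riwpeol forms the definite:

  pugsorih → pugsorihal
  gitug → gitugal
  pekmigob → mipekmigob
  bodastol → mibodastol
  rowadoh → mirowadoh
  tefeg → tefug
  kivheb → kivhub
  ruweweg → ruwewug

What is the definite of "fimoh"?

mifimoh

"fimoh" has last vowel 'o'. The stems whose last vowel is 'o' (pekmigob → mipekmigob, bodastol → mibodastol, rowadoh → mirowadoh) add the prefix mi-.
The other patterns: stems whose last vowel is 'i' or 'u' add -al; stems whose last vowel is 'e' change the last vowel to 'u'.
So fimoh → mifimoh.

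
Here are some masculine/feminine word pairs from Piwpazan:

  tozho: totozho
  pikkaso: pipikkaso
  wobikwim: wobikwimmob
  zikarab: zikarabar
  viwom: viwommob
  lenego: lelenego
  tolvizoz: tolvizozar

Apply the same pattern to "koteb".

pikkaso and viwom both have last vowel 'o' yet inflect differently (pipikkaso, viwommob), so the last vowel is not what conditions the rule; the final letter is.
"koteb" ends in -b. The one such stem in the data (zikarab → zikarabar) adds -ar, so the same rule applies.
The other patterns: stems ending in -o repeat the first consonant+vowel as a prefix; stems ending in -m double the final consonant and add -ob.
So koteb → kotebar.

kotebar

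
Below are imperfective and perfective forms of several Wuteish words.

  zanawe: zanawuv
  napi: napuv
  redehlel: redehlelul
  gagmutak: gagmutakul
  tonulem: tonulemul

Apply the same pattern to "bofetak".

bofetakul

zanawe and redehlel both have last vowel 'e' yet inflect differently (zanawuv, redehlelul), so the last vowel is not what conditions the rule; whether the stem ends in a vowel or a consonant is.
"bofetak" ends in a consonant. The stems ending in a consonant (redehlel → redehlelul, gagmutak → gagmutakul, tonulem → tonulemul) add -ul.
The other pattern: stems ending in a vowel drop the final letter and add -uv.
So bofetak → bofetakul.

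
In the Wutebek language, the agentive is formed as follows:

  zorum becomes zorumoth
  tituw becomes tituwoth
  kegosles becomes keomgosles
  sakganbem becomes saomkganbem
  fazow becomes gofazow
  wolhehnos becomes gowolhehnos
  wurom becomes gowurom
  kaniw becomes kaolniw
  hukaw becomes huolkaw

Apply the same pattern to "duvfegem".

duomvfegem

zorum and sakganbem both end in -m yet inflect differently (zorumoth, saomkganbem), so the final letter is not what conditions the rule; the last vowel is.
"duvfegem" has last vowel 'e'. The stems whose last vowel is 'e' (kegosles → keomgosles, sakganbem → saomkganbem) insert -om- after the first vowel.
The other patterns: stems whose last vowel is 'u' add -oth; stems whose last vowel is 'o' add the prefix go-; stems whose last vowel is 'a' or 'i' insert -ol- after the first vowel.
So duvfegem → duomvfegem.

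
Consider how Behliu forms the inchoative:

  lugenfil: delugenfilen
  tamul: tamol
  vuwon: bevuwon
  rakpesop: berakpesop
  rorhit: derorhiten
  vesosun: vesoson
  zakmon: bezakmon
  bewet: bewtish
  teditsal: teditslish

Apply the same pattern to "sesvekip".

desesvekipen

vuwon and vesosun both end in -n yet inflect differently (bevuwon, vesoson), so the final letter is not what conditions the rule; the last vowel is.
"sesvekip" has last vowel 'i'. The stems whose last vowel is 'i' (rorhit → derorhiten, lugenfil → delugenfilen) add de- … -en around the stem.
So sesvekip → desesvekipen.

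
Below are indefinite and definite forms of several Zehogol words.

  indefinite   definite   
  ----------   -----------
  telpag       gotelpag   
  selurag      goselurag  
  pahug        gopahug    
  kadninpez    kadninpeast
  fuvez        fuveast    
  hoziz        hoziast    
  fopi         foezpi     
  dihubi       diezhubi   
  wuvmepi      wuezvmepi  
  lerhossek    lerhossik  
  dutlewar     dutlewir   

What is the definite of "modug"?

gomodug

hoziz and fopi both have last vowel 'i' yet inflect differently (hoziast, foezpi), so the last vowel is not what conditions the rule; the final letter is.
"modug" ends in -g. The stems ending in -g (telpag → gotelpag, selurag → goselurag, pahug → gopahug) add the prefix go-.
The other patterns: stems ending in -z drop the final letter and add -ast; stems ending in -i insert -ez- after the first vowel; stems ending in -k or -r change the last vowel to 'i'.
So modug → gomodug.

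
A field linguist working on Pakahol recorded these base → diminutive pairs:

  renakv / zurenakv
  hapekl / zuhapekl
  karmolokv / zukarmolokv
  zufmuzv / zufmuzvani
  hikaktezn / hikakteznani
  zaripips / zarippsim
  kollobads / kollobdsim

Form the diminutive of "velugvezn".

velugveznani

"velugvezn" has second-to-last letter 'z'. The stems whose second-to-last letter is 'z' (zufmuzv → zufmuzvani, hikaktezn → hikakteznani) add -ani.
The other patterns: stems whose second-to-last letter is 'k' add the prefix zu-; stems whose second-to-last letter is 'd' or 'p' delete the last vowel and add -im.
So velugvezn → velugveznani.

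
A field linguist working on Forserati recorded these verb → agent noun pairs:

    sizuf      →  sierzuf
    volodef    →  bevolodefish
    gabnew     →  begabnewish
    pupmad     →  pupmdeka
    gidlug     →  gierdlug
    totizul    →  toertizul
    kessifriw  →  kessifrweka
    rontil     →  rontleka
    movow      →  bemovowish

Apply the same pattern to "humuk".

"humuk" has last vowel 'u'. The stems whose last vowel is 'u' (sizuf → sierzuf, totizul → toertizul, gidlug → gierdlug) insert -er- after the first vowel.
The other patterns: stems whose last vowel is 'a' or 'i' delete the last vowel and add -eka; stems whose last vowel is 'e' or 'o' add be- … -ish around the stem.
So humuk → huermuk.

huermuk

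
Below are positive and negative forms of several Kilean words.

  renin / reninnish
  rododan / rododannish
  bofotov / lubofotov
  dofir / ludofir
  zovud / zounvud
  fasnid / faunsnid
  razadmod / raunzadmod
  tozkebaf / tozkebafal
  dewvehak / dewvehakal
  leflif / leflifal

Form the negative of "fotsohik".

fotsohikal

renin and dofir both have last vowel 'i' yet inflect differently (reninnish, ludofir), so the last vowel is not what conditions the rule; the final letter is.
"fotsohik" ends in -k. The one such stem in the data (dewvehak → dewvehakal) adds -al, so the same rule applies.
So fotsohik → fotsohikal.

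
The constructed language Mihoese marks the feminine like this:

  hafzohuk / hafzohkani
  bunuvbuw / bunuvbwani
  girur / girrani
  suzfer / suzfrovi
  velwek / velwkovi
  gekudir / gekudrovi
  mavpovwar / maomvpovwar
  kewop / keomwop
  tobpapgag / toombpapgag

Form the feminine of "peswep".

peswpovi

"peswep" has last vowel 'e'. The stems whose last vowel is 'e' (suzfer → suzfrovi, velwek → velwkovi) delete the last vowel and add -ovi.
The other patterns: stems whose last vowel is 'u' delete the last vowel and add -ani; stems whose last vowel is 'a' or 'o' insert -om- after the first vowel.
So peswep → peswpovi.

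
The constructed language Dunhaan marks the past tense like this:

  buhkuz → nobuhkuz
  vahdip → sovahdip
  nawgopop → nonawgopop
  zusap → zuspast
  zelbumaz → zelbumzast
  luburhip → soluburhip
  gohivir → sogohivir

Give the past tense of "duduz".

noduduz

"duduz" has last vowel 'u'. The one such stem in the data (buhkuz → nobuhkuz) adds the prefix no-, so the same rule applies.
The other patterns: stems whose last vowel is 'i' add the prefix so-; stems whose last vowel is 'a' delete the last vowel and add -ast.
So duduz → noduduz.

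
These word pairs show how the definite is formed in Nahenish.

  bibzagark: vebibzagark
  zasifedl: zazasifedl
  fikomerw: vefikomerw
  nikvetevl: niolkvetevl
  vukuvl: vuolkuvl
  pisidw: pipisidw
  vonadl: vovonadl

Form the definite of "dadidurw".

vedadidurw

vonadl and nikvetevl both end in -l yet inflect differently (vovonadl, niolkvetevl), so the final letter is not what conditions the rule; the second-to-last letter is.
"dadidurw" has second-to-last letter 'r'. The stems whose second-to-last letter is 'r' (fikomerw → vefikomerw, bibzagark → vebibzagark) add the prefix ve-.
So dadidurw → vedadidurw.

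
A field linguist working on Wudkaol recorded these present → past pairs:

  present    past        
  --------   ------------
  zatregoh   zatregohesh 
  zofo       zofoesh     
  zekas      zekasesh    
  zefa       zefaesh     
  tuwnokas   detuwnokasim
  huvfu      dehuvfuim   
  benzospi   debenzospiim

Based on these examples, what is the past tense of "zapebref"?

zekas and tuwnokas both end in -s yet inflect differently (zekasesh, detuwnokasim), so the final letter is not what conditions the rule; the first letter is.
"zapebref" begins with z-. The stems beginning with z- (zatregoh → zatregohesh, zofo → zofoesh, zekas → zekasesh) add -esh.
So zapebref → zapebrefesh.

zapebrefesh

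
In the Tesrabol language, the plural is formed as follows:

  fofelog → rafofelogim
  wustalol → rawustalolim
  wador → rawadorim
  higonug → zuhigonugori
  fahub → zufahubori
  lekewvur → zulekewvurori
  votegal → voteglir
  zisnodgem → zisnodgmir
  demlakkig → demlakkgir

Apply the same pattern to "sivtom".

"sivtom" has last vowel 'o'. The stems whose last vowel is 'o' (fofelog → rafofelogim, wustalol → rawustalolim, wador → rawadorim) add ra- … -im around the stem.
So sivtom → rasivtomim.

rasivtomim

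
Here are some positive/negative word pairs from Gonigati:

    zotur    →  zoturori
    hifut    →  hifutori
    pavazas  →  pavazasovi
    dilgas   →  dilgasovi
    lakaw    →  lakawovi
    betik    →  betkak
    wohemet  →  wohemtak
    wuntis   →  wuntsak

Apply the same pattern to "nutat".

"nutat" has last vowel 'a'. The stems whose last vowel is 'a' (pavazas → pavazasovi, dilgas → dilgasovi, lakaw → lakawovi) add -ovi.
The other patterns: stems whose last vowel is 'u' add -ori; stems whose last vowel is 'e' or 'i' delete the last vowel and add -ak.
So nutat → nutatovi.

nutatovi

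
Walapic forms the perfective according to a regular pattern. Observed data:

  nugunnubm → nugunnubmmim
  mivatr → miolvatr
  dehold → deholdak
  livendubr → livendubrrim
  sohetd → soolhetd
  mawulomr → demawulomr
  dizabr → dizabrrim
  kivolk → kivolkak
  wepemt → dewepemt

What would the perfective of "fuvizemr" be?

"fuvizemr" has second-to-last letter 'm'. The stems whose second-to-last letter is 'm' (wepemt → dewepemt, mawulomr → demawulomr) add the prefix de-.
So fuvizemr → defuvizemr.

defuvizemr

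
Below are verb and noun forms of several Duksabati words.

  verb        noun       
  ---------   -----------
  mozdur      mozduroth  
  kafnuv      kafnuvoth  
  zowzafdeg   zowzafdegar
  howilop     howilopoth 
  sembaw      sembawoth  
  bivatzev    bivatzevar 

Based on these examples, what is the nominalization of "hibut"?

hibutoth

bivatzev and kafnuv both end in -v yet inflect differently (bivatzevar, kafnuvoth), so the final letter is not what conditions the rule; the last vowel is.
"hibut" has last vowel 'u'. The stems whose last vowel is 'u' (kafnuv → kafnuvoth, mozdur → mozduroth) add -oth.
So hibut → hibutoth.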